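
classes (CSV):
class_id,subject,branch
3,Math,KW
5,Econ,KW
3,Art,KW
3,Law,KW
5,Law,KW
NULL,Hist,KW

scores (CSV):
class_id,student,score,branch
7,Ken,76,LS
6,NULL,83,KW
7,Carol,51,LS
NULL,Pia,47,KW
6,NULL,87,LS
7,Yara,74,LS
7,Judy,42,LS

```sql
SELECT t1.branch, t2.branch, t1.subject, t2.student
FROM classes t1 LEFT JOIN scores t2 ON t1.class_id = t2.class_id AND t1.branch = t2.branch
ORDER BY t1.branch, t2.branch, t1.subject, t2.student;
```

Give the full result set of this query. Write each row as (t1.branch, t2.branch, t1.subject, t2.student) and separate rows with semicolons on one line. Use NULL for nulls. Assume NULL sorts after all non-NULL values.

LEFT JOIN keeps every row from `classes`; unmatched rows get NULL for `scores`'s columns.
Matching on t1.class_id = t2.class_id AND t1.branch = t2.branch. A NULL in a compared column never satisfies the condition.
Matched pairs: 0; unmatched t1 rows kept: 6.

(KW, NULL, Art, NULL); (KW, NULL, Econ, NULL); (KW, NULL, Hist, NULL); (KW, NULL, Law, NULL); (KW, NULL, Law, NULL); (KW, NULL, Math, NULL)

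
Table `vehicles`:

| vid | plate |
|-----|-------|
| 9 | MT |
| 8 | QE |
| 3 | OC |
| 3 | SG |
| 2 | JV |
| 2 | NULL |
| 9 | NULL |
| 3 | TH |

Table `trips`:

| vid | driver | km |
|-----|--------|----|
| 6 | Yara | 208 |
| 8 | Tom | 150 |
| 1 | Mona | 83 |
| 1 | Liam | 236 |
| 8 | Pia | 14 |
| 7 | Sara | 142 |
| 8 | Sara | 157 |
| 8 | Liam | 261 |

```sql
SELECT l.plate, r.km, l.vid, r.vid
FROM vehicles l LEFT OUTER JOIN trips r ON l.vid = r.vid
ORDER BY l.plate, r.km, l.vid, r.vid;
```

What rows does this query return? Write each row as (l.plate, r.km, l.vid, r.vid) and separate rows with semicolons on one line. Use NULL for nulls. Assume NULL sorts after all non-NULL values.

(JV, NULL, 2, NULL); (MT, NULL, 9, NULL); (OC, NULL, 3, NULL); (QE, 14, 8, 8); (QE, 150, 8, 8); (QE, 157, 8, 8); (QE, 261, 8, 8); (SG, NULL, 3, NULL); (TH, NULL, 3, NULL); (NULL, NULL, 2, NULL); (NULL, NULL, 9, NULL)

LEFT JOIN keeps every row from `vehicles`; unmatched rows get NULL for `trips`'s columns.
Matching on l.vid = r.vid.
Matched pairs: 4; unmatched l rows kept: 7.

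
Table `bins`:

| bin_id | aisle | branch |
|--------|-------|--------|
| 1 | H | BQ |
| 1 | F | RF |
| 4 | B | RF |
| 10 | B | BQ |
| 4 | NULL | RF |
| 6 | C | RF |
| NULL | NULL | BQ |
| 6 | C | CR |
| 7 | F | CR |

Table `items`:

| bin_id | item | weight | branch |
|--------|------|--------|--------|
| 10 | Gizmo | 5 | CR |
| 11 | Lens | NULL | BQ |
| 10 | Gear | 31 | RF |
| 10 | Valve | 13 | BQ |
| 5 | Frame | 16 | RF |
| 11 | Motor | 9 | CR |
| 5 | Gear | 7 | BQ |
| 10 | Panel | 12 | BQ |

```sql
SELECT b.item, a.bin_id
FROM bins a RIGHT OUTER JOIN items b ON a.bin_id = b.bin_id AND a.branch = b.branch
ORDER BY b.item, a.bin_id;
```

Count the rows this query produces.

8

RIGHT JOIN keeps every row from `items`; unmatched rows get NULL for `bins`'s columns.
Matching on a.bin_id = b.bin_id AND a.branch = b.branch. A NULL in a compared column never satisfies the condition.
- a (bin_id=1, branch=BQ) has no partner in b.
- a (bin_id=1, branch=RF) has no partner in b.
- a (bin_id=4, branch=RF) has no partner in b.
- a (bin_id=10, branch=BQ) pairs with 2 row(s) of b.
- a (bin_id=4, branch=RF) has no partner in b.
- a (bin_id=6, branch=RF) has no partner in b.
- a (bin_id=NULL, branch=BQ) has no partner in b.
- a (bin_id=6, branch=CR) has no partner in b.
- a (bin_id=7, branch=CR) has no partner in b.
- 6 b row(s) had no a match → kept, a columns NULL.
Total: 2 matched + 6 padded = 8 rows.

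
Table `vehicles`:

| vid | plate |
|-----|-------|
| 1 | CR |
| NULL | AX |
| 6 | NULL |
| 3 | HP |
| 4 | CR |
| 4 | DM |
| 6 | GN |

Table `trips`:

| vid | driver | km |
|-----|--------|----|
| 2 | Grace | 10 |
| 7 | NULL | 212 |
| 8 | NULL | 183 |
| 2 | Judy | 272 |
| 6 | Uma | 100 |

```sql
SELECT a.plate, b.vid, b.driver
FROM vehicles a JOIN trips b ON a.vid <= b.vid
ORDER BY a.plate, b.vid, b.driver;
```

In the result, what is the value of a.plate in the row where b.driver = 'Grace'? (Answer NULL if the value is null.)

CR

INNER JOIN keeps only pairs where the ON condition holds.
Matching on a.vid <= b.vid. A NULL in a compared column never satisfies the condition.
- a row (vid=1): matches 5 b row(s) → 5 output row(s).
- a row (vid=NULL): no match → dropped.
- a row (vid=6): matches 3 b row(s) → 3 output row(s).
- a row (vid=3): matches 3 b row(s) → 3 output row(s).
- a row (vid=4): matches 3 b row(s) → 3 output row(s).
- a row (vid=4): matches 3 b row(s) → 3 output row(s).
- a row (vid=6): matches 3 b row(s) → 3 output row(s).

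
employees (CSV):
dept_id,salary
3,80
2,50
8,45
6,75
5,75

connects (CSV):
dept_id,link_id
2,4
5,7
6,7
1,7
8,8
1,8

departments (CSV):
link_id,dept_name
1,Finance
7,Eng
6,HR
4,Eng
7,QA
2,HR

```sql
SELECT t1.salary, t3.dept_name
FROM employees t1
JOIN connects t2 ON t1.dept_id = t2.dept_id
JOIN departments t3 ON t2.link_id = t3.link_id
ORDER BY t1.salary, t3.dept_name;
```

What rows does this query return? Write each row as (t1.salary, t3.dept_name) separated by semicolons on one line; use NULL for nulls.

Evaluate left to right. First `employees t1 INNER JOIN connects t2` on dept_id: 4 row(s).
Then INNER JOIN `departments t3` on link_id: keep only rows whose t2.link_id appears in t3.

(50, Eng); (75, Eng); (75, Eng); (75, QA); (75, QA)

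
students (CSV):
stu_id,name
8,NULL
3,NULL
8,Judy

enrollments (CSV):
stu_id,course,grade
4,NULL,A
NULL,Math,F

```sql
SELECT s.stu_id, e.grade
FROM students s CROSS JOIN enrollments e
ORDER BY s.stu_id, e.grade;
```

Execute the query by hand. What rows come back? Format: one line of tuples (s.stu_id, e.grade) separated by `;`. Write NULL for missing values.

(3, A); (3, F); (8, A); (8, A); (8, F); (8, F)

CROSS JOIN pairs every row of `students` with every row of `enrollments`: 3 × 2 = 6 rows.
After projecting and ordering:
s.stu_id | e.grade
3 | A
3 | F
8 | A
8 | A
8 | F
8 | F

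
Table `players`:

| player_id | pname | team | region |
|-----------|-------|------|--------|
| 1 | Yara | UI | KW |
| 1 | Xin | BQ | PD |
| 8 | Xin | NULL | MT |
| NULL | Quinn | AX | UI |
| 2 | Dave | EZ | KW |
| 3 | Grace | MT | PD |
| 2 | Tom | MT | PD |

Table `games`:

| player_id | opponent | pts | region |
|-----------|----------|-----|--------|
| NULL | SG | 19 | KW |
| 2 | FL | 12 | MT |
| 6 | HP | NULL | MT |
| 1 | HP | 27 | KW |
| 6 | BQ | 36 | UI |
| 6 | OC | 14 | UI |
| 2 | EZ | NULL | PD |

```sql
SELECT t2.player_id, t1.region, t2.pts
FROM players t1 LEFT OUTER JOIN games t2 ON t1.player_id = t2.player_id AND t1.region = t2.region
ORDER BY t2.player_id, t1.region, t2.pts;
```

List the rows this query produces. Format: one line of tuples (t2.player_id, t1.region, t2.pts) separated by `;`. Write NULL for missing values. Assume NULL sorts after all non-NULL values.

LEFT JOIN keeps every row from `players`; unmatched rows get NULL for `games`'s columns.
Matching on t1.player_id = t2.player_id AND t1.region = t2.region. A NULL in a compared column never satisfies the condition.
- t1[0] player_id=1, region=KW → 1 match(es) in t2 → 1 row(s).
- t1[1] player_id=1, region=PD → no match; kept with NULLs on the t2 side.
- t1[2] player_id=8, region=MT → no match; kept with NULLs on the t2 side.
- t1[3] player_id=NULL, region=UI → no match; kept with NULLs on the t2 side.
- t1[4] player_id=2, region=KW → no match; kept with NULLs on the t2 side.
- t1[5] player_id=3, region=PD → no match; kept with NULLs on the t2 side.
- t1[6] player_id=2, region=PD → 1 match(es) in t2 → 1 row(s).
After projecting and ordering:
t2.player_id | t1.region | t2.pts
1 | KW | 27
2 | PD | NULL
NULL | KW | NULL
NULL | MT | NULL
NULL | PD | NULL
NULL | PD | NULL
NULL | UI | NULL

(1, KW, 27); (2, PD, NULL); (NULL, KW, NULL); (NULL, MT, NULL); (NULL, PD, NULL); (NULL, PD, NULL); (NULL, UI, NULL)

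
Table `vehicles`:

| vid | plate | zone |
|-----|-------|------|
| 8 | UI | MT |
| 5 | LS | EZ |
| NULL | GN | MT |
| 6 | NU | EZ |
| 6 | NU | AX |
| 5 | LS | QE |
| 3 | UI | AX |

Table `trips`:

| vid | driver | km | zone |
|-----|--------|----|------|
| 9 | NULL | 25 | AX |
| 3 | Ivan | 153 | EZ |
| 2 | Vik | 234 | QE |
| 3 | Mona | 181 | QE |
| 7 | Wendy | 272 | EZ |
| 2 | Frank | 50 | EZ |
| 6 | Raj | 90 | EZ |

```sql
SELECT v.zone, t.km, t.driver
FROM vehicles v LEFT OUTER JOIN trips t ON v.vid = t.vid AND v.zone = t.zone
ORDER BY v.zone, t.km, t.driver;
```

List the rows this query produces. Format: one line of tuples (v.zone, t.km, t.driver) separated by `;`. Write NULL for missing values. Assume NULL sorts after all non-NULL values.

LEFT JOIN keeps every row from `vehicles`; unmatched rows get NULL for `trips`'s columns.
Matching on v.vid = t.vid AND v.zone = t.zone. A NULL in a compared column never satisfies the condition.
Matched pairs: 1; unmatched v rows kept: 6.

(AX, NULL, NULL); (AX, NULL, NULL); (EZ, 90, Raj); (EZ, NULL, NULL); (MT, NULL, NULL); (MT, NULL, NULL); (QE, NULL, NULL)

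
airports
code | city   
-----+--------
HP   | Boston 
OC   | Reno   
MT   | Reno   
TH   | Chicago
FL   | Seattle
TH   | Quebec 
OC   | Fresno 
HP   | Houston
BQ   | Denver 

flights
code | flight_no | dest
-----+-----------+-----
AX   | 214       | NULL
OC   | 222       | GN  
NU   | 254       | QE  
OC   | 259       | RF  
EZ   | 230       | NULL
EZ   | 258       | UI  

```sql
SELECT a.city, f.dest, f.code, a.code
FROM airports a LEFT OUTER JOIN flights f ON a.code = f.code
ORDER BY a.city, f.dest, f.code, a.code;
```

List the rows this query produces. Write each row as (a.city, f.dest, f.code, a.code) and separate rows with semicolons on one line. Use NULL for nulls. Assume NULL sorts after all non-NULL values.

(Boston, NULL, NULL, HP); (Chicago, NULL, NULL, TH); (Denver, NULL, NULL, BQ); (Fresno, GN, OC, OC); (Fresno, RF, OC, OC); (Houston, NULL, NULL, HP); (Quebec, NULL, NULL, TH); (Reno, GN, OC, OC); (Reno, RF, OC, OC); (Reno, NULL, NULL, MT); (Seattle, NULL, NULL, FL)

LEFT JOIN keeps every row from `airports`; unmatched rows get NULL for `flights`'s columns.
Matching on a.code = f.code.
- code=HP: no f row matches, row kept with f columns NULL.
- code=OC: 2 matching f row(s), so 2 row(s) emitted.
- code=MT: no f row matches, row kept with f columns NULL.
- code=TH: no f row matches, row kept with f columns NULL.
- code=FL: no f row matches, row kept with f columns NULL.
- code=TH: no f row matches, row kept with f columns NULL.
- code=OC: 2 matching f row(s), so 2 row(s) emitted.
- code=HP: no f row matches, row kept with f columns NULL.
- code=BQ: no f row matches, row kept with f columns NULL.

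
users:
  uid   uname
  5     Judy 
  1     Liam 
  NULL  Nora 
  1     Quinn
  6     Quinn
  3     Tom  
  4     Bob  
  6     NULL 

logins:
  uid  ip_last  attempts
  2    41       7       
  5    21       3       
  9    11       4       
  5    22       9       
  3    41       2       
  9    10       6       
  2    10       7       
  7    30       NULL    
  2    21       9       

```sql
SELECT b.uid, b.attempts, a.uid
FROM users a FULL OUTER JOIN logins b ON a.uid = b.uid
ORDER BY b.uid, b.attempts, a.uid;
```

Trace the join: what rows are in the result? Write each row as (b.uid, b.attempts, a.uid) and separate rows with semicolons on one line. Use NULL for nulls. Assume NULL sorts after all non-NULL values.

(2, 7, NULL); (2, 7, NULL); (2, 9, NULL); (3, 2, 3); (5, 3, 5); (5, 9, 5); (7, NULL, NULL); (9, 4, NULL); (9, 6, NULL); (NULL, NULL, 1); (NULL, NULL, 1); (NULL, NULL, 4); (NULL, NULL, 6); (NULL, NULL, 6); (NULL, NULL, NULL)

FULL OUTER JOIN keeps every row from both sides; unmatched rows get NULL for the other side's columns.
Matching on a.uid = b.uid. A NULL in a compared column never satisfies the condition.
- a (uid=5) pairs with 2 row(s) of b.
- a (uid=1) has no partner → padded with NULL.
- a (uid=NULL) has no partner → padded with NULL.
- a (uid=1) has no partner → padded with NULL.
- a (uid=6) has no partner → padded with NULL.
- a (uid=3) pairs with 1 row(s) of b.
- a (uid=4) has no partner → padded with NULL.
- a (uid=6) has no partner → padded with NULL.
- plus 6 unmatched b row(s), each kept with NULL a columns.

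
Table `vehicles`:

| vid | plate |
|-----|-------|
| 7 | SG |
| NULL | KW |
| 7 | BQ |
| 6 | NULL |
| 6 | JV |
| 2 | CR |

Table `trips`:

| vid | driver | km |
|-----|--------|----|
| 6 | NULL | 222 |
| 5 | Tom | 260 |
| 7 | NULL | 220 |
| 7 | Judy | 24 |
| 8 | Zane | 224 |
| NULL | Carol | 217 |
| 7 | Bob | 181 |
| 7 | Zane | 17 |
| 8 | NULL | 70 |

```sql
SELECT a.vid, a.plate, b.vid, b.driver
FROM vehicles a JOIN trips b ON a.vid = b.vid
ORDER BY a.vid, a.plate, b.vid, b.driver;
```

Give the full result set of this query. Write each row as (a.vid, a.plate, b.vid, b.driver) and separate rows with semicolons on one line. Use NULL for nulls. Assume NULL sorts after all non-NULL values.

INNER JOIN keeps only pairs where the ON condition holds.
Matching on a.vid = b.vid. A NULL in a compared column never satisfies the condition.
Matched pairs: 10.

(6, JV, 6, NULL); (6, NULL, 6, NULL); (7, BQ, 7, Bob); (7, BQ, 7, Judy); (7, BQ, 7, Zane); (7, BQ, 7, NULL); (7, SG, 7, Bob); (7, SG, 7, Judy); (7, SG, 7, Zane); (7, SG, 7, NULL)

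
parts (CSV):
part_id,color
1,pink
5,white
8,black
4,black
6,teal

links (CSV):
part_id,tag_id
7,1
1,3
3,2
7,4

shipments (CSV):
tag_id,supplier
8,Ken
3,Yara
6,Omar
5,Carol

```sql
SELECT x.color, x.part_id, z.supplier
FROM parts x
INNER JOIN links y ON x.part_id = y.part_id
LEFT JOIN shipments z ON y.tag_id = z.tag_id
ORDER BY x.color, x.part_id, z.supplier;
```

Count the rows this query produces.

1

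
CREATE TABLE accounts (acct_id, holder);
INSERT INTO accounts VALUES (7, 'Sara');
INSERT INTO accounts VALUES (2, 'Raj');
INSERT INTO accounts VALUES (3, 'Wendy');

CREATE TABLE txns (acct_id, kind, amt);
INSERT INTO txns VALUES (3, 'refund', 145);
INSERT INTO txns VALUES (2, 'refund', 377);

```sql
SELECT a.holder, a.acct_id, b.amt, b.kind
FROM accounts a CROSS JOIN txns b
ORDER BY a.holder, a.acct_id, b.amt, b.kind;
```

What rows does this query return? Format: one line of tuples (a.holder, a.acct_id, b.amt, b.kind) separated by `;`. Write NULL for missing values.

CROSS JOIN pairs every row of `accounts` with every row of `txns`: 3 × 2 = 6 rows.
After projecting and ordering:
a.holder | a.acct_id | b.amt | b.kind
Raj | 2 | 145 | refund
Raj | 2 | 377 | refund
Sara | 7 | 145 | refund
Sara | 7 | 377 | refund
Wendy | 3 | 145 | refund
Wendy | 3 | 377 | refund

(Raj, 2, 145, refund); (Raj, 2, 377, refund); (Sara, 7, 145, refund); (Sara, 7, 377, refund); (Wendy, 3, 145, refund); (Wendy, 3, 377, refund)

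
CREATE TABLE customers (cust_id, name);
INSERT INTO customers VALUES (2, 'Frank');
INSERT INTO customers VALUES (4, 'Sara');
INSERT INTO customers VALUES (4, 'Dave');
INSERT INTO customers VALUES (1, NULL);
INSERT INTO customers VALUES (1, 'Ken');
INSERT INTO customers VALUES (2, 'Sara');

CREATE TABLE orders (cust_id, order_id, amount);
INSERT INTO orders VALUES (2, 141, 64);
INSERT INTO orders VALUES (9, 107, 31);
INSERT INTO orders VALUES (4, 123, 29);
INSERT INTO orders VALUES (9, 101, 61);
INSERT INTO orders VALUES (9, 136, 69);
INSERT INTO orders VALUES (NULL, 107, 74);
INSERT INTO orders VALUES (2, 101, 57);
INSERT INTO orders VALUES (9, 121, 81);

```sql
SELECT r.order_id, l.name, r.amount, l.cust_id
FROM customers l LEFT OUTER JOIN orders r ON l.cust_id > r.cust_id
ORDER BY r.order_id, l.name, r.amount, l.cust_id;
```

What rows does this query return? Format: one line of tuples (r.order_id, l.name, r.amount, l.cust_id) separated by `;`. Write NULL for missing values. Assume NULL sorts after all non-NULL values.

LEFT JOIN keeps every row from `customers`; unmatched rows get NULL for `orders`'s columns.
Matching on l.cust_id > r.cust_id. A NULL in a compared column never satisfies the condition.
- l[0] cust_id=2 → no match; kept with NULLs on the r side.
- l[1] cust_id=4 → 2 match(es) in r → 2 row(s).
- l[2] cust_id=4 → 2 match(es) in r → 2 row(s).
- l[3] cust_id=1 → no match; kept with NULLs on the r side.
- l[4] cust_id=1 → no match; kept with NULLs on the r side.
- l[5] cust_id=2 → no match; kept with NULLs on the r side.
After projecting and ordering:
r.order_id | l.name | r.amount | l.cust_id
101 | Dave | 57 | 4
101 | Sara | 57 | 4
141 | Dave | 64 | 4
141 | Sara | 64 | 4
NULL | Frank | NULL | 2
NULL | Ken | NULL | 1
NULL | Sara | NULL | 2
NULL | NULL | NULL | 1

(101, Dave, 57, 4); (101, Sara, 57, 4); (141, Dave, 64, 4); (141, Sara, 64, 4); (NULL, Frank, NULL, 2); (NULL, Ken, NULL, 1); (NULL, Sara, NULL, 2); (NULL, NULL, NULL, 1)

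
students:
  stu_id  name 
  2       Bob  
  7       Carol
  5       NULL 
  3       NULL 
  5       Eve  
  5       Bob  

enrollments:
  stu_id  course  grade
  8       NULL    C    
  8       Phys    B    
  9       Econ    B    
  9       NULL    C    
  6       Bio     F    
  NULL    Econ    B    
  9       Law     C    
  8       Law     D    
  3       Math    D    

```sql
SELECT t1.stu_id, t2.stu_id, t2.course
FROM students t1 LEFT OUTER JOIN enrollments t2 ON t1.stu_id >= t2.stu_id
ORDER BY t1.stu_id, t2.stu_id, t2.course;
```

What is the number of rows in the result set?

7

LEFT JOIN keeps every row from `students`; unmatched rows get NULL for `enrollments`'s columns.
Matching on t1.stu_id >= t2.stu_id. A NULL in a compared column never satisfies the condition.
Matched pairs: 6; unmatched t1 rows kept: 1.
Total: 6 matched + 1 padded = 7 rows.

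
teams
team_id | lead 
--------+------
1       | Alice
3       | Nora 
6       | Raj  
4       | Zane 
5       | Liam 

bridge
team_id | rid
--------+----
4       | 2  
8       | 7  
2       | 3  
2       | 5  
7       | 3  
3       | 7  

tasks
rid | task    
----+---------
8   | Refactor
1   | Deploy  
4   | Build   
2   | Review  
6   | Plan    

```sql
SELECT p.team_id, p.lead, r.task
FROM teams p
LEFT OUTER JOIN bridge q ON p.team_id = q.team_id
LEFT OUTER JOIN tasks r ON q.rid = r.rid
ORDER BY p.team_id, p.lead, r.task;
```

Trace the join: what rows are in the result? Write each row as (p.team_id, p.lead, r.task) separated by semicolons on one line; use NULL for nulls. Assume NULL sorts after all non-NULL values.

(1, Alice, NULL); (3, Nora, NULL); (4, Zane, Review); (5, Liam, NULL); (6, Raj, NULL)

Step 1 — p LEFT JOIN q on team_id → 5 row(s).
Then LEFT JOIN `tasks r` on rid: each of those 5 rows is kept; rows whose q.rid has no match in r get NULL for r's columns.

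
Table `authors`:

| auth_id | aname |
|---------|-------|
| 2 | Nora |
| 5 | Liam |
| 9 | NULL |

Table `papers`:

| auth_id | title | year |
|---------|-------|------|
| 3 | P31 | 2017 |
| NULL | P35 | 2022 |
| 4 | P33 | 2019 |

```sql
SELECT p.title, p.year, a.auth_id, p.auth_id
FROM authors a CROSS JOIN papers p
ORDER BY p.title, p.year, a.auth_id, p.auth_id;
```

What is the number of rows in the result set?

9

CROSS JOIN pairs every row of `authors` with every row of `papers`: 3 × 3 = 9 rows.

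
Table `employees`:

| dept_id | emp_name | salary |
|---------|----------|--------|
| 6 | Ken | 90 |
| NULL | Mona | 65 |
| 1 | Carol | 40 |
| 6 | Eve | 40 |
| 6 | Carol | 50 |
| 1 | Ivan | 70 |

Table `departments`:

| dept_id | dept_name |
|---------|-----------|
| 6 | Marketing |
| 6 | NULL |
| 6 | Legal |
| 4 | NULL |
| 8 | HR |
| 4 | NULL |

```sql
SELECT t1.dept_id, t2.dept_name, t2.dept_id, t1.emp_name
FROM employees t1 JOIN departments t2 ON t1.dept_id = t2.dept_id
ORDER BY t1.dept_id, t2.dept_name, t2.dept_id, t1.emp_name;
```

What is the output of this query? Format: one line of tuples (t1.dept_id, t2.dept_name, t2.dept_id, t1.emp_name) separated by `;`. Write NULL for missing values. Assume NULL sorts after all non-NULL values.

(6, Legal, 6, Carol); (6, Legal, 6, Eve); (6, Legal, 6, Ken); (6, Marketing, 6, Carol); (6, Marketing, 6, Eve); (6, Marketing, 6, Ken); (6, NULL, 6, Carol); (6, NULL, 6, Eve); (6, NULL, 6, Ken)

INNER JOIN keeps only pairs where the ON condition holds.
Matching on t1.dept_id = t2.dept_id. A NULL in a compared column never satisfies the condition.
Matched pairs: 9.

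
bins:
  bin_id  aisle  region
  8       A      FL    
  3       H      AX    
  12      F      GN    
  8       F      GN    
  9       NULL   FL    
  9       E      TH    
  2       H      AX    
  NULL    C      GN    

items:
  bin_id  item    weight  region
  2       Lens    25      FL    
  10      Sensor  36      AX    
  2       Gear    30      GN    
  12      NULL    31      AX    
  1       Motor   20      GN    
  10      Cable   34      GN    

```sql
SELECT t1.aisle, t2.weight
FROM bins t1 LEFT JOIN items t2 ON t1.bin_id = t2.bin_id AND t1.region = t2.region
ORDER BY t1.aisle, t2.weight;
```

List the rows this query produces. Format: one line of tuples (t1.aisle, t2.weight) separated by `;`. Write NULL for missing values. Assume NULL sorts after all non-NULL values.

(A, NULL); (C, NULL); (E, NULL); (F, NULL); (F, NULL); (H, NULL); (H, NULL); (NULL, NULL)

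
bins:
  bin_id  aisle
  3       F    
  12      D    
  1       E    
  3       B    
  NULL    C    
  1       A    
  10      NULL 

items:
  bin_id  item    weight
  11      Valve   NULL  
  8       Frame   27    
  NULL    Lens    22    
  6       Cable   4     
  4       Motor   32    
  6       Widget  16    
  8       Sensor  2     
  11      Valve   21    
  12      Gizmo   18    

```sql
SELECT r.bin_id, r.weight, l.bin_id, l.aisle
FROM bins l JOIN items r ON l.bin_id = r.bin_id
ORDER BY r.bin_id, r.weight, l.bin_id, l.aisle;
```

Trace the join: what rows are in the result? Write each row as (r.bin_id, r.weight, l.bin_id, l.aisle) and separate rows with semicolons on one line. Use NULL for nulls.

INNER JOIN keeps only pairs where the ON condition holds.
Matching on l.bin_id = r.bin_id. A NULL in a compared column never satisfies the condition.
- bin_id=3: no matching r row, dropped.
- bin_id=12: 1 matching r row(s), so 1 row(s) emitted.
- bin_id=1: no matching r row, dropped.
- bin_id=3: no matching r row, dropped.
- bin_id=NULL: no matching r row, dropped.
- bin_id=1: no matching r row, dropped.
- bin_id=10: no matching r row, dropped.
After projecting and ordering:
r.bin_id | r.weight | l.bin_id | l.aisle
12 | 18 | 12 | D

(12, 18, 12, D)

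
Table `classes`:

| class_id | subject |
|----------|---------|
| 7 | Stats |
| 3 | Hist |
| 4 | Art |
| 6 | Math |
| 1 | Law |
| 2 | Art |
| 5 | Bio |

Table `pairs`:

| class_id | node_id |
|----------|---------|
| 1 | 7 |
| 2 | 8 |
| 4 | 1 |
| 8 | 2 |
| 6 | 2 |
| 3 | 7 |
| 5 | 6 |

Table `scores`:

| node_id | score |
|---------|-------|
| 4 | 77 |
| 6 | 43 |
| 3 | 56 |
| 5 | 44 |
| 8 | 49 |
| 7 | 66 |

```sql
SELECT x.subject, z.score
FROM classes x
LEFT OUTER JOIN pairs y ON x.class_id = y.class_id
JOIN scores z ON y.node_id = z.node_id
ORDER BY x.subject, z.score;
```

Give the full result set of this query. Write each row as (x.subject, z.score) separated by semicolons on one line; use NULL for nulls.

Step 1 — x LEFT JOIN y on class_id → 7 row(s).
Then INNER JOIN `scores z` on node_id: keep only rows whose y.node_id appears in z.

(Art, 49); (Bio, 43); (Hist, 66); (Law, 66)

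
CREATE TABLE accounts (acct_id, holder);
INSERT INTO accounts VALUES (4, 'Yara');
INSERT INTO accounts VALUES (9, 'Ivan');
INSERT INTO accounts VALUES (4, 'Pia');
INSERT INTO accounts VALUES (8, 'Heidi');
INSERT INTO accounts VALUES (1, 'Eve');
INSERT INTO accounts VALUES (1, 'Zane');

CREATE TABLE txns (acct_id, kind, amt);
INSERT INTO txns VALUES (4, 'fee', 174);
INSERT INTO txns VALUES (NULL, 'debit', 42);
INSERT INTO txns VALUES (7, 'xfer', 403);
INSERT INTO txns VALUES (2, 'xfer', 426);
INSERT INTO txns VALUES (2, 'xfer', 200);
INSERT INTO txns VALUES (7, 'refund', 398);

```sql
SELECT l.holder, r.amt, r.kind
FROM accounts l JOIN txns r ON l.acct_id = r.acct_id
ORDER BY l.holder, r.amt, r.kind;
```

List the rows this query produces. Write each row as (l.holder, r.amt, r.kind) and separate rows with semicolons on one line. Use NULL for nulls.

INNER JOIN keeps only pairs where the ON condition holds.
Matching on l.acct_id = r.acct_id. A NULL in a compared column never satisfies the condition.
- acct_id=4: 1 matching r row(s), so 1 row(s) emitted.
- acct_id=9: no matching r row, dropped.
- acct_id=4: 1 matching r row(s), so 1 row(s) emitted.
- acct_id=8: no matching r row, dropped.
- acct_id=1: no matching r row, dropped.
- acct_id=1: no matching r row, dropped.
After projecting and ordering:
l.holder | r.amt | r.kind
Pia | 174 | fee
Yara | 174 | fee

(Pia, 174, fee); (Yara, 174, fee)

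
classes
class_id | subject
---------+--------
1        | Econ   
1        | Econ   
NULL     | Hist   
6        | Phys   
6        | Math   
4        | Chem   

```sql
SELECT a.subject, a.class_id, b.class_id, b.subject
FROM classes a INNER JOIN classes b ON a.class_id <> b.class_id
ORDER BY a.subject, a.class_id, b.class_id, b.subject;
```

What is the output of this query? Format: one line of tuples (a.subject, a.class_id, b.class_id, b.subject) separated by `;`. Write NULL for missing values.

(Chem, 4, 1, Econ); (Chem, 4, 1, Econ); (Chem, 4, 6, Math); (Chem, 4, 6, Phys); (Econ, 1, 4, Chem); (Econ, 1, 4, Chem); (Econ, 1, 6, Math); (Econ, 1, 6, Math); (Econ, 1, 6, Phys); (Econ, 1, 6, Phys); (Math, 6, 1, Econ); (Math, 6, 1, Econ); (Math, 6, 4, Chem); (Phys, 6, 1, Econ); (Phys, 6, 1, Econ); (Phys, 6, 4, Chem)

INNER JOIN keeps only pairs where the ON condition holds.
Matching on a.class_id <> b.class_id. A NULL in a compared column never satisfies the condition.
- a[0] class_id=1 → 3 match(es) in b → 3 row(s).
- a[1] class_id=1 → 3 match(es) in b → 3 row(s).
- a[2] class_id=NULL → no match; dropped.
- a[3] class_id=6 → 3 match(es) in b → 3 row(s).
- a[4] class_id=6 → 3 match(es) in b → 3 row(s).
- a[5] class_id=4 → 4 match(es) in b → 4 row(s).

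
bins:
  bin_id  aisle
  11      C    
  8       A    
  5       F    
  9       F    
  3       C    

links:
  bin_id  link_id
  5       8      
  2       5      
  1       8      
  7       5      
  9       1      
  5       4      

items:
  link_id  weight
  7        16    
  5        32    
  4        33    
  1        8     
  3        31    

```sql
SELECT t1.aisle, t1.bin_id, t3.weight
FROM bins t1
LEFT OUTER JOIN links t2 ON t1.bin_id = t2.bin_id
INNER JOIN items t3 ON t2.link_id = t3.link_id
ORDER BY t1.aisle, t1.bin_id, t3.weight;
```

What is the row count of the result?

Step 1 — t1 LEFT JOIN t2 on bin_id → 6 row(s).
Then INNER JOIN `items t3` on link_id: keep only rows whose t2.link_id appears in t3.
Result: 2 row(s).

2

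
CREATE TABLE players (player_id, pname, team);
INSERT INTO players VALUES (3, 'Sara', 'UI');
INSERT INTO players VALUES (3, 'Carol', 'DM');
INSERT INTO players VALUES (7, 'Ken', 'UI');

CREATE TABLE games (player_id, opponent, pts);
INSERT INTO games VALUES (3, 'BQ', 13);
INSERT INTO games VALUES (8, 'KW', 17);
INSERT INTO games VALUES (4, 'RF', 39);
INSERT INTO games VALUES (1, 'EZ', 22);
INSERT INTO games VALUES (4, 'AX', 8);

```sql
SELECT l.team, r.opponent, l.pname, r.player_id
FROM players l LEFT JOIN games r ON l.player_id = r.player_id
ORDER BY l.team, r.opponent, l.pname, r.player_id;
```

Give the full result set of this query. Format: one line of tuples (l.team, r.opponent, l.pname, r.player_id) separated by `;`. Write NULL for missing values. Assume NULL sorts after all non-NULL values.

LEFT JOIN keeps every row from `players`; unmatched rows get NULL for `games`'s columns.
Matching on l.player_id = r.player_id.
- player_id=3: 1 matching r row(s), so 1 row(s) emitted.
- player_id=3: 1 matching r row(s), so 1 row(s) emitted.
- player_id=7: no r row matches, row kept with r columns NULL.
After projecting and ordering:
l.team | r.opponent | l.pname | r.player_id
DM | BQ | Carol | 3
UI | BQ | Sara | 3
UI | NULL | Ken | NULL

(DM, BQ, Carol, 3); (UI, BQ, Sara, 3); (UI, NULL, Ken, NULL)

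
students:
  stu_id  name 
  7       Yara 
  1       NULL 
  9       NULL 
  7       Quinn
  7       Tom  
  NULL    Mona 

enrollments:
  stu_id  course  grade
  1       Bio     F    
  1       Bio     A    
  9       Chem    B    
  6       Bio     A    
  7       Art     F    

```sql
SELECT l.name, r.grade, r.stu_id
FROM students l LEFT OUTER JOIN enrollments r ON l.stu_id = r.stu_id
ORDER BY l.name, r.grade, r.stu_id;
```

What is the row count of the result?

7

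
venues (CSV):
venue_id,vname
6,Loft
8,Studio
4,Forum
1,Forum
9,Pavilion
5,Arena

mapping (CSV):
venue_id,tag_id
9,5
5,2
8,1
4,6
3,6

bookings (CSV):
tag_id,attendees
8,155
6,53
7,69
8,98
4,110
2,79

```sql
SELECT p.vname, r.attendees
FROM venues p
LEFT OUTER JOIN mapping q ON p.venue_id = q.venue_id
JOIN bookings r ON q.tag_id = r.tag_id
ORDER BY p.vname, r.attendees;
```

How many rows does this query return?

2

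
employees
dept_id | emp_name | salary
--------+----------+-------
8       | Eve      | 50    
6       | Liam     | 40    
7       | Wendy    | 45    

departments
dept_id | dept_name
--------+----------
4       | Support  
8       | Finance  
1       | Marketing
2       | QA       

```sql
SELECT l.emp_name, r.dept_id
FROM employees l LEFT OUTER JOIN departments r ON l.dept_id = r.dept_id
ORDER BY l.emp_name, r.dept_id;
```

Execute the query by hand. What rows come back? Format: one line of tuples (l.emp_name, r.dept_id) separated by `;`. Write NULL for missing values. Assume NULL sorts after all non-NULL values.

(Eve, 8); (Liam, NULL); (Wendy, NULL)

LEFT JOIN keeps every row from `employees`; unmatched rows get NULL for `departments`'s columns.
Matching on l.dept_id = r.dept_id.
Matched pairs: 1; unmatched l rows kept: 2.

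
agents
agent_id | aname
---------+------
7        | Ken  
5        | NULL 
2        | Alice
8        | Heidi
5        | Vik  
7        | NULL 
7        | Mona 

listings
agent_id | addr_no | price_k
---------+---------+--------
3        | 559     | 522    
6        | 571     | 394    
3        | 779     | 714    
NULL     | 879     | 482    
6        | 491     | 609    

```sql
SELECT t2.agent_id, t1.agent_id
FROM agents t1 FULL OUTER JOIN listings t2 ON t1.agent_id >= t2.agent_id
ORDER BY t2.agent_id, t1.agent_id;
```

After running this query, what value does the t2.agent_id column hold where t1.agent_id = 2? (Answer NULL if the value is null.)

NULL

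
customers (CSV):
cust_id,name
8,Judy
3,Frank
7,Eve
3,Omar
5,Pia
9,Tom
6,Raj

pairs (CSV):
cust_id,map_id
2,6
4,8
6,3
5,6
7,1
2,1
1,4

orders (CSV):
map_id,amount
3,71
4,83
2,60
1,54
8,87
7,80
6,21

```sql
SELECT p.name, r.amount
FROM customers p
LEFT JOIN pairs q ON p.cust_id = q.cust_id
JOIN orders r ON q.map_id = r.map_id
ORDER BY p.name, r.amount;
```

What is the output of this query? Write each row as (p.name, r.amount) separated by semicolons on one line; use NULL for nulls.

(Eve, 54); (Pia, 21); (Raj, 71)

Joins associate left-to-right: customers LEFT JOIN pairs on cust_id gives 7 intermediate row(s).
Then INNER JOIN `orders r` on map_id: keep only rows whose q.map_id appears in r.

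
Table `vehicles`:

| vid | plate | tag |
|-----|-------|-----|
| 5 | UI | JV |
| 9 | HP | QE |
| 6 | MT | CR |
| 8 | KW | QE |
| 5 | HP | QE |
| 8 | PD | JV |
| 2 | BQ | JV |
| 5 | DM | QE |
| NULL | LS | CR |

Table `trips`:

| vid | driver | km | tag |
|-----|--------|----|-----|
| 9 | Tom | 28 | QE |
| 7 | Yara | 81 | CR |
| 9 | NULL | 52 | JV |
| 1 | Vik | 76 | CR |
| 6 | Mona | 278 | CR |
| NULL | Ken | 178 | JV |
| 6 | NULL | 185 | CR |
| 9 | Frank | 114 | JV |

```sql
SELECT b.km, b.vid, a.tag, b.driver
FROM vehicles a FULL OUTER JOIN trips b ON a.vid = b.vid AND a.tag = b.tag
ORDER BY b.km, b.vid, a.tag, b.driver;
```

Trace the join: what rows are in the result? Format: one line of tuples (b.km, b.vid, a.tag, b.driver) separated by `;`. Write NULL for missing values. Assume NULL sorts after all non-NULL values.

(28, 9, QE, Tom); (52, 9, NULL, NULL); (76, 1, NULL, Vik); (81, 7, NULL, Yara); (114, 9, NULL, Frank); (178, NULL, NULL, Ken); (185, 6, CR, NULL); (278, 6, CR, Mona); (NULL, NULL, CR, NULL); (NULL, NULL, JV, NULL); (NULL, NULL, JV, NULL); (NULL, NULL, JV, NULL); (NULL, NULL, QE, NULL); (NULL, NULL, QE, NULL); (NULL, NULL, QE, NULL)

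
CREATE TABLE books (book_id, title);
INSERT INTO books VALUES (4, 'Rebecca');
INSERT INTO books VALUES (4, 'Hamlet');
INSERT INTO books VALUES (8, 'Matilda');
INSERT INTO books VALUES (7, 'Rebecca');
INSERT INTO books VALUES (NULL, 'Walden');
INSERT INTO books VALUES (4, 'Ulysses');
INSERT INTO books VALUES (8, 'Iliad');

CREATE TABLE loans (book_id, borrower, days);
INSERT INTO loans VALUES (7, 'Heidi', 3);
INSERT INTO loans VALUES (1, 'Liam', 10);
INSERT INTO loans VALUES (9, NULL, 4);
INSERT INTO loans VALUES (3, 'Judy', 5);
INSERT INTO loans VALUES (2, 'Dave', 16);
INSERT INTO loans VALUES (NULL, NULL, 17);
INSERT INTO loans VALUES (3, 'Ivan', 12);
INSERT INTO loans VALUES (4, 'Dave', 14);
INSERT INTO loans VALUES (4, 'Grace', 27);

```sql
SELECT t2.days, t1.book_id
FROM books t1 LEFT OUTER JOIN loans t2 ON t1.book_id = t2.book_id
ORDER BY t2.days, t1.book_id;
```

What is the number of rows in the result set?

10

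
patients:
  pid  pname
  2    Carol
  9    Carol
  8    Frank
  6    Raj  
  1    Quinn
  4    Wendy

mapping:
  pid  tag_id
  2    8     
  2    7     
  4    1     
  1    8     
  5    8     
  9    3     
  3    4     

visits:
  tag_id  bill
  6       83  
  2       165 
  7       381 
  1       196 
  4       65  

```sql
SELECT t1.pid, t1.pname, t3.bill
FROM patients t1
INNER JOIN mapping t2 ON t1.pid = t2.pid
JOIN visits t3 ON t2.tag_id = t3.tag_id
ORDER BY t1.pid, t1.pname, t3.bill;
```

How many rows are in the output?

2

Joins associate left-to-right: patients INNER JOIN mapping on pid gives 5 intermediate row(s).
Then INNER JOIN `visits t3` on tag_id: keep only rows whose t2.tag_id appears in t3.
Result: 2 row(s).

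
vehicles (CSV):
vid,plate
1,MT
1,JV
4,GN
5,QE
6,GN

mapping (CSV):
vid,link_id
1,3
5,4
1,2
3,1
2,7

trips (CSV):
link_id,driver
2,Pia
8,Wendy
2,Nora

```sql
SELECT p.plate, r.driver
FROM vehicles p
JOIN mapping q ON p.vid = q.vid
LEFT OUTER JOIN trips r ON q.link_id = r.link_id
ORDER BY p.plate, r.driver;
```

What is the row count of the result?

7

Step 1 — p INNER JOIN q on vid → 5 row(s).
Then LEFT JOIN `trips r` on link_id: each of those 5 rows is kept; rows whose q.link_id has no match in r get NULL for r's columns.
Result: 7 row(s).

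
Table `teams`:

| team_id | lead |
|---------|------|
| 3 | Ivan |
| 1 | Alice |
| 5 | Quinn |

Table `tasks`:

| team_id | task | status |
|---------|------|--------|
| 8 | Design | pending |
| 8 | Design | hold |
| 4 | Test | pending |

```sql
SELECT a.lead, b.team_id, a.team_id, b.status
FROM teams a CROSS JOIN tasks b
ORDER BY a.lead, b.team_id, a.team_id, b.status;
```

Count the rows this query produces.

9

CROSS JOIN pairs every row of `teams` with every row of `tasks`: 3 × 3 = 9 rows.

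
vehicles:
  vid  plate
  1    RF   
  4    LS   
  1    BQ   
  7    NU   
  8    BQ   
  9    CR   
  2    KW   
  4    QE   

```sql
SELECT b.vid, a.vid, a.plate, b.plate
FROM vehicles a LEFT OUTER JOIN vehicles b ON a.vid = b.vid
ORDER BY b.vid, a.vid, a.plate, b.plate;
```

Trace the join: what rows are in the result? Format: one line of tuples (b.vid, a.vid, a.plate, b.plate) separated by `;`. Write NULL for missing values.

LEFT JOIN keeps every row from `vehicles a`; unmatched rows get NULL for `vehicles b`'s columns.
Matching on a.vid = b.vid.
Matched pairs: 12; unmatched a rows kept: 0.

(1, 1, BQ, BQ); (1, 1, BQ, RF); (1, 1, RF, BQ); (1, 1, RF, RF); (2, 2, KW, KW); (4, 4, LS, LS); (4, 4, LS, QE); (4, 4, QE, LS); (4, 4, QE, QE); (7, 7, NU, NU); (8, 8, BQ, BQ); (9, 9, CR, CR)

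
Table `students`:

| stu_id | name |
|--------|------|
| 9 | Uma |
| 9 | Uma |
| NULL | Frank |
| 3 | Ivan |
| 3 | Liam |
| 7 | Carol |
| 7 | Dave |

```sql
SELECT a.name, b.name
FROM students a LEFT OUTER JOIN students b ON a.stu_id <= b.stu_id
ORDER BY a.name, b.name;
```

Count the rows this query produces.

LEFT JOIN keeps every row from `students a`; unmatched rows get NULL for `students b`'s columns.
Matching on a.stu_id <= b.stu_id. A NULL in a compared column never satisfies the condition.
- a (stu_id=9) pairs with 2 row(s) of b.
- a (stu_id=9) pairs with 2 row(s) of b.
- a (stu_id=NULL) has no partner → padded with NULL.
- a (stu_id=3) pairs with 6 row(s) of b.
- a (stu_id=3) pairs with 6 row(s) of b.
- a (stu_id=7) pairs with 4 row(s) of b.
- a (stu_id=7) pairs with 4 row(s) of b.
Total: 24 matched + 1 padded = 25 rows.

25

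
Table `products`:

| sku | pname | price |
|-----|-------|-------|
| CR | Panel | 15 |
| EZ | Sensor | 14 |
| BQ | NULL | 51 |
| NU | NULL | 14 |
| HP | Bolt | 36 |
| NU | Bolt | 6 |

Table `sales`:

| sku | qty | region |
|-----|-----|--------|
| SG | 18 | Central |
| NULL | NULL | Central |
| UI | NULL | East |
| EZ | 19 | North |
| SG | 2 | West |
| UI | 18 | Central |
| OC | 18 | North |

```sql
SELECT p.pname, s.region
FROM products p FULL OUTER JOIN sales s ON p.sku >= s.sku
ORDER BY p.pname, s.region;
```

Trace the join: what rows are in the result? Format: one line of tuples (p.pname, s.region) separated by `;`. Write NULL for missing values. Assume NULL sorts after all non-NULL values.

(Bolt, North); (Bolt, North); (Panel, NULL); (Sensor, North); (NULL, Central); (NULL, Central); (NULL, Central); (NULL, East); (NULL, North); (NULL, North); (NULL, West); (NULL, NULL)

FULL OUTER JOIN keeps every row from both sides; unmatched rows get NULL for the other side's columns.
Matching on p.sku >= s.sku. A NULL in a compared column never satisfies the condition.
Matched pairs: 4; unmatched p rows kept: 2; unmatched s rows kept: 6.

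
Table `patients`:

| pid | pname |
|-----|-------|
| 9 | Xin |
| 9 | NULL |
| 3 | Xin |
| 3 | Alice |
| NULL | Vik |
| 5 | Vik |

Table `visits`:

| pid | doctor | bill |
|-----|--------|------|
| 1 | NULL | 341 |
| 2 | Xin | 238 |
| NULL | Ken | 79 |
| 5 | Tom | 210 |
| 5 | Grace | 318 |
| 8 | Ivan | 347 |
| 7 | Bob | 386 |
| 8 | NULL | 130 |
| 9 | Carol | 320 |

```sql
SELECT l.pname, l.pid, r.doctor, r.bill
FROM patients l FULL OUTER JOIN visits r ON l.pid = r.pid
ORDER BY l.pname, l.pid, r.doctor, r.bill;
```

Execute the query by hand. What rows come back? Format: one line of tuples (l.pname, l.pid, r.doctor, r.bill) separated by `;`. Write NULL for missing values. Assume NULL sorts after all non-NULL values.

FULL OUTER JOIN keeps every row from both sides; unmatched rows get NULL for the other side's columns.
Matching on l.pid = r.pid. A NULL in a compared column never satisfies the condition.
- l row (pid=9): matches 1 r row(s) → 1 output row(s).
- l row (pid=9): matches 1 r row(s) → 1 output row(s).
- l row (pid=3): no match → kept, r columns NULL.
- l row (pid=3): no match → kept, r columns NULL.
- l row (pid=NULL): no match → kept, r columns NULL.
- l row (pid=5): matches 2 r row(s) → 2 output row(s).
- plus 6 unmatched r row(s), each kept with NULL l columns.

(Alice, 3, NULL, NULL); (Vik, 5, Grace, 318); (Vik, 5, Tom, 210); (Vik, NULL, NULL, NULL); (Xin, 3, NULL, NULL); (Xin, 9, Carol, 320); (NULL, 9, Carol, 320); (NULL, NULL, Bob, 386); (NULL, NULL, Ivan, 347); (NULL, NULL, Ken, 79); (NULL, NULL, Xin, 238); (NULL, NULL, NULL, 130); (NULL, NULL, NULL, 341)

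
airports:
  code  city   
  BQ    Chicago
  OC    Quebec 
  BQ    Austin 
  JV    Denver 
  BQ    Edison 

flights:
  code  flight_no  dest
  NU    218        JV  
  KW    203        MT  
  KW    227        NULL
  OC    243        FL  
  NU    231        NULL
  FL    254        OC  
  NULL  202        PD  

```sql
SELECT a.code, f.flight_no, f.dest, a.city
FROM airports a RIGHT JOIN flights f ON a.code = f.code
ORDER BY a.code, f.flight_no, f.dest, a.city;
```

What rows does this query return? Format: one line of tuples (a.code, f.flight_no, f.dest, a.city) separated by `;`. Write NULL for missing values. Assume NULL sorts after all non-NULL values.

(OC, 243, FL, Quebec); (NULL, 202, PD, NULL); (NULL, 203, MT, NULL); (NULL, 218, JV, NULL); (NULL, 227, NULL, NULL); (NULL, 231, NULL, NULL); (NULL, 254, OC, NULL)

RIGHT JOIN keeps every row from `flights`; unmatched rows get NULL for `airports`'s columns.
Matching on a.code = f.code. A NULL in a compared column never satisfies the condition.
- a[0] code=BQ → no match.
- a[1] code=OC → 1 match(es) in f → 1 row(s).
- a[2] code=BQ → no match.
- a[3] code=JV → no match.
- a[4] code=BQ → no match.
- plus 6 unmatched f row(s), each kept with NULL a columns.
After projecting and ordering:
a.code | f.flight_no | f.dest | a.city
OC | 243 | FL | Quebec
NULL | 202 | PD | NULL
NULL | 203 | MT | NULL
NULL | 218 | JV | NULL
NULL | 227 | NULL | NULL
NULL | 231 | NULL | NULL
NULL | 254 | OC | NULL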